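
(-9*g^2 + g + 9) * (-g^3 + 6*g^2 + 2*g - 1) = 9*g^5 - 55*g^4 - 21*g^3 + 65*g^2 + 17*g - 9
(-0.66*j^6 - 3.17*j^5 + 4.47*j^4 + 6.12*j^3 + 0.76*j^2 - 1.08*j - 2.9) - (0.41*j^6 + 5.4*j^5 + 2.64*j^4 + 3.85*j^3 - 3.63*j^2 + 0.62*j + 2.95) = -1.07*j^6 - 8.57*j^5 + 1.83*j^4 + 2.27*j^3 + 4.39*j^2 - 1.7*j - 5.85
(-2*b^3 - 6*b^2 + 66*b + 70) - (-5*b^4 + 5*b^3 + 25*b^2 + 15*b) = 5*b^4 - 7*b^3 - 31*b^2 + 51*b + 70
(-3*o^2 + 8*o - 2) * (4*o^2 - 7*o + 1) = -12*o^4 + 53*o^3 - 67*o^2 + 22*o - 2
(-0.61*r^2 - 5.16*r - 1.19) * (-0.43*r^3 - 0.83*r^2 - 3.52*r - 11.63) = 0.2623*r^5 + 2.7251*r^4 + 6.9417*r^3 + 26.2452*r^2 + 64.1996*r + 13.8397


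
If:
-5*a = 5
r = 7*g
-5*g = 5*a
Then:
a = -1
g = 1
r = 7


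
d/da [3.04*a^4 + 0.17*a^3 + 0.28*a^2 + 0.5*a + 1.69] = 12.16*a^3 + 0.51*a^2 + 0.56*a + 0.5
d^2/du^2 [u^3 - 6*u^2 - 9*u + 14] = 6*u - 12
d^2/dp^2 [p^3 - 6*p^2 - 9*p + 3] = 6*p - 12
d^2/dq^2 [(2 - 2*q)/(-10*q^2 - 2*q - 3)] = 8*((4 - 15*q)*(10*q^2 + 2*q + 3) + 2*(q - 1)*(10*q + 1)^2)/(10*q^2 + 2*q + 3)^3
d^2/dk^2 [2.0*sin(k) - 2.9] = -2.0*sin(k)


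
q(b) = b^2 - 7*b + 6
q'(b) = 2*b - 7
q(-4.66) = 60.34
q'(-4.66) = -16.32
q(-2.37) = 28.21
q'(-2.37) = -11.74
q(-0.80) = 12.24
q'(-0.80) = -8.60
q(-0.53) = 9.99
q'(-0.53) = -8.06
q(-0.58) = 10.40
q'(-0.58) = -8.16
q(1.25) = -1.19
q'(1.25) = -4.50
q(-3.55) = 43.45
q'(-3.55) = -14.10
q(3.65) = -6.23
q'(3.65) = 0.30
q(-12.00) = 234.00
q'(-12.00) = -31.00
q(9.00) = 24.00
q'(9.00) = 11.00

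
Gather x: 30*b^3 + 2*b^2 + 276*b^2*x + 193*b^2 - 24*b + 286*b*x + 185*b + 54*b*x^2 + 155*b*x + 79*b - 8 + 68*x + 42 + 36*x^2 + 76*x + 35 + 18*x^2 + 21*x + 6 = 30*b^3 + 195*b^2 + 240*b + x^2*(54*b + 54) + x*(276*b^2 + 441*b + 165) + 75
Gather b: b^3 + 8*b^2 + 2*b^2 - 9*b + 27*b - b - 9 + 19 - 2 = b^3 + 10*b^2 + 17*b + 8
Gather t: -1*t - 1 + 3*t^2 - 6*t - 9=3*t^2 - 7*t - 10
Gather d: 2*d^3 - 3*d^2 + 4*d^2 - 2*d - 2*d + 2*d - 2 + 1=2*d^3 + d^2 - 2*d - 1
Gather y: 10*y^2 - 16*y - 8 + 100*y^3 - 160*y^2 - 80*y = 100*y^3 - 150*y^2 - 96*y - 8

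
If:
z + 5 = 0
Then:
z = -5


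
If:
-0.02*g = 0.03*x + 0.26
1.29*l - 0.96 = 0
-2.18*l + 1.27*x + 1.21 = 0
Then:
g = -13.49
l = 0.74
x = 0.32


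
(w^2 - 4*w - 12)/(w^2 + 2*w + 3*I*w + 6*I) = (w - 6)/(w + 3*I)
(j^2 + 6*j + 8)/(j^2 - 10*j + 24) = (j^2 + 6*j + 8)/(j^2 - 10*j + 24)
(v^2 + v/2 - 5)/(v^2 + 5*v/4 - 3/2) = 2*(2*v^2 + v - 10)/(4*v^2 + 5*v - 6)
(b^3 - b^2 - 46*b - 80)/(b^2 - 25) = (b^2 - 6*b - 16)/(b - 5)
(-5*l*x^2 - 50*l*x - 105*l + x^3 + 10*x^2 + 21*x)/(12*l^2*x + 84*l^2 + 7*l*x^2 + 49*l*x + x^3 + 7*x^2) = (-5*l*x - 15*l + x^2 + 3*x)/(12*l^2 + 7*l*x + x^2)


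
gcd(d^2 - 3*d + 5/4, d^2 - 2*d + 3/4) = d - 1/2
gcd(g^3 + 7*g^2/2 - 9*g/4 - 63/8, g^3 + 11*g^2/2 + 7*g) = g + 7/2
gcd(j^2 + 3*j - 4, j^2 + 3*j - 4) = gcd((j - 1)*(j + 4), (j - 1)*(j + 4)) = j^2 + 3*j - 4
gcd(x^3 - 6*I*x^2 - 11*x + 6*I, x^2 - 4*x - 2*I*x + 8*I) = x - 2*I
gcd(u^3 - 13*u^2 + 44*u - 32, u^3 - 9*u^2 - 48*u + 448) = u - 8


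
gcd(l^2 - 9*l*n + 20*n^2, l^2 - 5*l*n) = l - 5*n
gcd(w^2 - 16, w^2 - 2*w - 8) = w - 4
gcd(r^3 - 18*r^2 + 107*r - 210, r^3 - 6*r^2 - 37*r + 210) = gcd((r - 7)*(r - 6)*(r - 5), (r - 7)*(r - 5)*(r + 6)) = r^2 - 12*r + 35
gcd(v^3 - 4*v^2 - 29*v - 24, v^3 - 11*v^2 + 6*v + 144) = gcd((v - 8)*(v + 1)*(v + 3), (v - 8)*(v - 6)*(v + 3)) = v^2 - 5*v - 24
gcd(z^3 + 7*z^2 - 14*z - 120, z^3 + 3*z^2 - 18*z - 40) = z^2 + z - 20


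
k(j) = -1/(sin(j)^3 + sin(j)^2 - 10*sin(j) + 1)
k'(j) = -(-3*sin(j)^2*cos(j) - 2*sin(j)*cos(j) + 10*cos(j))/(sin(j)^3 + sin(j)^2 - 10*sin(j) + 1)^2 = (3*sin(j)^2 + 2*sin(j) - 10)*cos(j)/(sin(j)^3 + sin(j)^2 - 10*sin(j) + 1)^2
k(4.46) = -0.09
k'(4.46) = 0.02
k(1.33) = 0.15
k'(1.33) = -0.03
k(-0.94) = -0.11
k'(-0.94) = -0.07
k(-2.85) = -0.25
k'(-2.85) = 0.64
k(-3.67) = 0.27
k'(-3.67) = 0.53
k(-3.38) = 0.77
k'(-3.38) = 5.44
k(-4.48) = 0.15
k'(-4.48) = 0.03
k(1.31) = 0.15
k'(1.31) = -0.03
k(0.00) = -1.00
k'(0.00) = -10.00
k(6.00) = -0.26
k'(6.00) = -0.67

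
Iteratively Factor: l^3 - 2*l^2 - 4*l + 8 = (l + 2)*(l^2 - 4*l + 4) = (l - 2)*(l + 2)*(l - 2)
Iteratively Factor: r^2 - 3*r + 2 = (r - 2)*(r - 1)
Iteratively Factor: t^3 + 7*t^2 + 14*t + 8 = (t + 4)*(t^2 + 3*t + 2) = (t + 2)*(t + 4)*(t + 1)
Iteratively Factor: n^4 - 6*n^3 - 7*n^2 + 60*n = (n + 3)*(n^3 - 9*n^2 + 20*n) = n*(n + 3)*(n^2 - 9*n + 20) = n*(n - 4)*(n + 3)*(n - 5)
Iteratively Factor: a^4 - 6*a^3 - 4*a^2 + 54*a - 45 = (a + 3)*(a^3 - 9*a^2 + 23*a - 15) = (a - 5)*(a + 3)*(a^2 - 4*a + 3) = (a - 5)*(a - 3)*(a + 3)*(a - 1)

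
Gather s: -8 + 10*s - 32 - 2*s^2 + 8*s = -2*s^2 + 18*s - 40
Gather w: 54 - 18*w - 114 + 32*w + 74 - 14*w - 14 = 0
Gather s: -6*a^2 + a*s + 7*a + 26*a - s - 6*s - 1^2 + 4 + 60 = -6*a^2 + 33*a + s*(a - 7) + 63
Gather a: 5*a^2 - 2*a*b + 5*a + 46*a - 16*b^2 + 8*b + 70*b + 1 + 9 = 5*a^2 + a*(51 - 2*b) - 16*b^2 + 78*b + 10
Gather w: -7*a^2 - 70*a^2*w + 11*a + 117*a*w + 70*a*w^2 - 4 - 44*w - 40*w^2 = -7*a^2 + 11*a + w^2*(70*a - 40) + w*(-70*a^2 + 117*a - 44) - 4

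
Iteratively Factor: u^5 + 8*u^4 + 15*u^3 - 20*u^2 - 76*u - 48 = (u - 2)*(u^4 + 10*u^3 + 35*u^2 + 50*u + 24) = (u - 2)*(u + 3)*(u^3 + 7*u^2 + 14*u + 8) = (u - 2)*(u + 3)*(u + 4)*(u^2 + 3*u + 2) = (u - 2)*(u + 1)*(u + 3)*(u + 4)*(u + 2)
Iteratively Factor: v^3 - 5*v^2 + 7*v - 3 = (v - 3)*(v^2 - 2*v + 1) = (v - 3)*(v - 1)*(v - 1)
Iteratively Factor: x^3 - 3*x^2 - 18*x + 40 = (x + 4)*(x^2 - 7*x + 10) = (x - 5)*(x + 4)*(x - 2)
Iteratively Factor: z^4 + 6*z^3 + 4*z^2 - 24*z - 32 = (z + 2)*(z^3 + 4*z^2 - 4*z - 16) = (z - 2)*(z + 2)*(z^2 + 6*z + 8) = (z - 2)*(z + 2)^2*(z + 4)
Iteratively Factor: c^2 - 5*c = (c - 5)*(c)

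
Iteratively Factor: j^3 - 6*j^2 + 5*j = (j - 5)*(j^2 - j) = j*(j - 5)*(j - 1)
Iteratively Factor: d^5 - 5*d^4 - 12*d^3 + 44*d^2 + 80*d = (d - 5)*(d^4 - 12*d^2 - 16*d) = d*(d - 5)*(d^3 - 12*d - 16) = d*(d - 5)*(d + 2)*(d^2 - 2*d - 8) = d*(d - 5)*(d + 2)^2*(d - 4)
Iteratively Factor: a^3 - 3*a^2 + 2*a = (a)*(a^2 - 3*a + 2) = a*(a - 1)*(a - 2)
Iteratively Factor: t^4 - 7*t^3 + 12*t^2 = (t - 4)*(t^3 - 3*t^2) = (t - 4)*(t - 3)*(t^2) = t*(t - 4)*(t - 3)*(t)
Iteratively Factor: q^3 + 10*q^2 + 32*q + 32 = (q + 2)*(q^2 + 8*q + 16) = (q + 2)*(q + 4)*(q + 4)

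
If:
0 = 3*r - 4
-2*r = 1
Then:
No Solution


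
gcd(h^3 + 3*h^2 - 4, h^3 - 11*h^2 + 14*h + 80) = h + 2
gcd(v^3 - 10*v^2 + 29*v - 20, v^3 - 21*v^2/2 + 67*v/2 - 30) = v^2 - 9*v + 20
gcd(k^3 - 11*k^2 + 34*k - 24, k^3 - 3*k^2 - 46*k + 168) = k^2 - 10*k + 24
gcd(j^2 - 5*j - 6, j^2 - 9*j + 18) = j - 6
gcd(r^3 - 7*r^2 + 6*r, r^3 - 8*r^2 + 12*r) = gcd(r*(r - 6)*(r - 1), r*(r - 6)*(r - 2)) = r^2 - 6*r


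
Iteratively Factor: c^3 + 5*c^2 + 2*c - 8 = (c + 2)*(c^2 + 3*c - 4) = (c + 2)*(c + 4)*(c - 1)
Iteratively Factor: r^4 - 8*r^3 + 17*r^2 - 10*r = (r)*(r^3 - 8*r^2 + 17*r - 10) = r*(r - 1)*(r^2 - 7*r + 10) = r*(r - 5)*(r - 1)*(r - 2)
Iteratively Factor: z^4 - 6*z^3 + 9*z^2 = (z)*(z^3 - 6*z^2 + 9*z) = z*(z - 3)*(z^2 - 3*z) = z^2*(z - 3)*(z - 3)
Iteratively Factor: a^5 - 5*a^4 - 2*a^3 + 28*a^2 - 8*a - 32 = (a - 2)*(a^4 - 3*a^3 - 8*a^2 + 12*a + 16) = (a - 4)*(a - 2)*(a^3 + a^2 - 4*a - 4) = (a - 4)*(a - 2)^2*(a^2 + 3*a + 2) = (a - 4)*(a - 2)^2*(a + 1)*(a + 2)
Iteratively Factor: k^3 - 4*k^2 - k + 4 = (k - 1)*(k^2 - 3*k - 4) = (k - 1)*(k + 1)*(k - 4)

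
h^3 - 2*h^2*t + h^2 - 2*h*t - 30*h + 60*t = (h - 5)*(h + 6)*(h - 2*t)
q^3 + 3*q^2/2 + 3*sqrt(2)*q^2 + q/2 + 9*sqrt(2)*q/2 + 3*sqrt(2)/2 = (q + 1/2)*(q + 1)*(q + 3*sqrt(2))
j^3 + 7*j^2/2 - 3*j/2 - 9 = (j - 3/2)*(j + 2)*(j + 3)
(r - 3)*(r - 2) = r^2 - 5*r + 6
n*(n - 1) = n^2 - n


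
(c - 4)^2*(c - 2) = c^3 - 10*c^2 + 32*c - 32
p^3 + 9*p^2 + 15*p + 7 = (p + 1)^2*(p + 7)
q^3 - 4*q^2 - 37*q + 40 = (q - 8)*(q - 1)*(q + 5)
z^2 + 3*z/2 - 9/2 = (z - 3/2)*(z + 3)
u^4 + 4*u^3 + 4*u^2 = u^2*(u + 2)^2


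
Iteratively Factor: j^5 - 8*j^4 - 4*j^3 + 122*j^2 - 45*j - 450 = (j + 2)*(j^4 - 10*j^3 + 16*j^2 + 90*j - 225) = (j + 2)*(j + 3)*(j^3 - 13*j^2 + 55*j - 75) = (j - 5)*(j + 2)*(j + 3)*(j^2 - 8*j + 15) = (j - 5)^2*(j + 2)*(j + 3)*(j - 3)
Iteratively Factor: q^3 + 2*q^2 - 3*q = (q + 3)*(q^2 - q) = (q - 1)*(q + 3)*(q)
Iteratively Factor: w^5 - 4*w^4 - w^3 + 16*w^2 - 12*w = (w - 1)*(w^4 - 3*w^3 - 4*w^2 + 12*w) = (w - 2)*(w - 1)*(w^3 - w^2 - 6*w) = w*(w - 2)*(w - 1)*(w^2 - w - 6) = w*(w - 3)*(w - 2)*(w - 1)*(w + 2)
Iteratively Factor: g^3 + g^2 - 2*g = (g)*(g^2 + g - 2) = g*(g - 1)*(g + 2)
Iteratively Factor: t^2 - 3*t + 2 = (t - 1)*(t - 2)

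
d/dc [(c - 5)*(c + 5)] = 2*c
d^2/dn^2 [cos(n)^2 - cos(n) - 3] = cos(n) - 2*cos(2*n)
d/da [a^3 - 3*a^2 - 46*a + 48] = 3*a^2 - 6*a - 46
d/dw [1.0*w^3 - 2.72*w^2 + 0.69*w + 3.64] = 3.0*w^2 - 5.44*w + 0.69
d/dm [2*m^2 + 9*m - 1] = 4*m + 9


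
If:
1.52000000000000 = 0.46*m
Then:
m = 3.30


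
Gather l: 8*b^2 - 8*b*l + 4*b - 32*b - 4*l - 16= 8*b^2 - 28*b + l*(-8*b - 4) - 16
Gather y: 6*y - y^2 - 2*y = -y^2 + 4*y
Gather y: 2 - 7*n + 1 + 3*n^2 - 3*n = 3*n^2 - 10*n + 3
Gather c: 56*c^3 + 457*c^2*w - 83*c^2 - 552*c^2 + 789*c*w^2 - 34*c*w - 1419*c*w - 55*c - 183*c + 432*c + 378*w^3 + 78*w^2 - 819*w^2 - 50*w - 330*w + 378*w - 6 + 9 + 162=56*c^3 + c^2*(457*w - 635) + c*(789*w^2 - 1453*w + 194) + 378*w^3 - 741*w^2 - 2*w + 165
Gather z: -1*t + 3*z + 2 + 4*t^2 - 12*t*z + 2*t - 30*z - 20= 4*t^2 + t + z*(-12*t - 27) - 18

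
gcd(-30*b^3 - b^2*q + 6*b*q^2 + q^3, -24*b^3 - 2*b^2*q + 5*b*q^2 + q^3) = -6*b^2 + b*q + q^2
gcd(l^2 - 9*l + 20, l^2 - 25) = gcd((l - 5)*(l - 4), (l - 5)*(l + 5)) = l - 5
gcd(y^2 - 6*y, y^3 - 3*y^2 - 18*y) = y^2 - 6*y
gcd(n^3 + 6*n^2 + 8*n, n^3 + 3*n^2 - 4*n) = n^2 + 4*n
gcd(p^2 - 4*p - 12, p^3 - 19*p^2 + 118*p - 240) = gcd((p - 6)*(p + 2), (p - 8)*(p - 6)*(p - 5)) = p - 6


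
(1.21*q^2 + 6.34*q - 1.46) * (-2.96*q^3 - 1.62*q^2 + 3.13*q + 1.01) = -3.5816*q^5 - 20.7266*q^4 - 2.1619*q^3 + 23.4315*q^2 + 1.8336*q - 1.4746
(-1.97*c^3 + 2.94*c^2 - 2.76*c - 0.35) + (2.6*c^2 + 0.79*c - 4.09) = -1.97*c^3 + 5.54*c^2 - 1.97*c - 4.44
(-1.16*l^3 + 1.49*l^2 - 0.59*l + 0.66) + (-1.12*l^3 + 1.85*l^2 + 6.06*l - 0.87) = -2.28*l^3 + 3.34*l^2 + 5.47*l - 0.21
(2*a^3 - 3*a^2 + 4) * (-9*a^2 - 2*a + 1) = -18*a^5 + 23*a^4 + 8*a^3 - 39*a^2 - 8*a + 4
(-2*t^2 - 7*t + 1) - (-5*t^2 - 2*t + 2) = 3*t^2 - 5*t - 1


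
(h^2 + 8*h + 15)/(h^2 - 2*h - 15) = (h + 5)/(h - 5)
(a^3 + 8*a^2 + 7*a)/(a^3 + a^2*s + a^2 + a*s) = (a + 7)/(a + s)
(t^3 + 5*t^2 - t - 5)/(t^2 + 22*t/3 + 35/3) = 3*(t^2 - 1)/(3*t + 7)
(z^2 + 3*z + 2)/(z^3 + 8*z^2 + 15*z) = (z^2 + 3*z + 2)/(z*(z^2 + 8*z + 15))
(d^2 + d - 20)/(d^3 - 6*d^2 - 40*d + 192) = (d + 5)/(d^2 - 2*d - 48)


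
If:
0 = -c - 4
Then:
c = -4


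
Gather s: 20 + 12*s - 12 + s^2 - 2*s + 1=s^2 + 10*s + 9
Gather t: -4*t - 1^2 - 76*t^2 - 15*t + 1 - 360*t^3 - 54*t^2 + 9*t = -360*t^3 - 130*t^2 - 10*t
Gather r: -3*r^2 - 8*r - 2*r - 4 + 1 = -3*r^2 - 10*r - 3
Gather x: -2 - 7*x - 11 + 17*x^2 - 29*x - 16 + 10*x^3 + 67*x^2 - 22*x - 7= 10*x^3 + 84*x^2 - 58*x - 36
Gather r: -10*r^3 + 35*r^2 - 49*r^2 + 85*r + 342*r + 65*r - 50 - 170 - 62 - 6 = -10*r^3 - 14*r^2 + 492*r - 288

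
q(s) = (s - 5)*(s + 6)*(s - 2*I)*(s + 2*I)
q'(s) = (s - 5)*(s + 6)*(s - 2*I) + (s - 5)*(s + 6)*(s + 2*I) + (s - 5)*(s - 2*I)*(s + 2*I) + (s + 6)*(s - 2*I)*(s + 2*I) = 4*s^3 + 3*s^2 - 52*s + 4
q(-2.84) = -298.92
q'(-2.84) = 84.25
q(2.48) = -216.91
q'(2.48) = -45.50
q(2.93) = -232.63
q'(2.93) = -21.99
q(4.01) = -198.99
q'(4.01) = 101.65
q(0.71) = -129.65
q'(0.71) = -29.98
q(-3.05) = -315.90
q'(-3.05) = 77.02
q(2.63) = -223.28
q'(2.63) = -39.24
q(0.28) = -120.89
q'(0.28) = -10.24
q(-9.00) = 3570.00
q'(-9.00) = -2201.00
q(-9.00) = 3570.00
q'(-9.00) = -2201.00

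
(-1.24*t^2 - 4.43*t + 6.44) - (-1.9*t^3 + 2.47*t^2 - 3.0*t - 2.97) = 1.9*t^3 - 3.71*t^2 - 1.43*t + 9.41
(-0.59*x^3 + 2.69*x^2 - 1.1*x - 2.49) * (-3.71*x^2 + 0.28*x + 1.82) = 2.1889*x^5 - 10.1451*x^4 + 3.7604*x^3 + 13.8257*x^2 - 2.6992*x - 4.5318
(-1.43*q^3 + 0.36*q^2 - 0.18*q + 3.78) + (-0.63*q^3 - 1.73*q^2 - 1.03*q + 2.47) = -2.06*q^3 - 1.37*q^2 - 1.21*q + 6.25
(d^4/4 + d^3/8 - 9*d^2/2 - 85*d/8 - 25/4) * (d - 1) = d^5/4 - d^4/8 - 37*d^3/8 - 49*d^2/8 + 35*d/8 + 25/4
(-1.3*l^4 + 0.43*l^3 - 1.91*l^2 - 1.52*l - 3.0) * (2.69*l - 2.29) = -3.497*l^5 + 4.1337*l^4 - 6.1226*l^3 + 0.2851*l^2 - 4.5892*l + 6.87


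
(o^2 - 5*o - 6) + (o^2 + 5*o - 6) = 2*o^2 - 12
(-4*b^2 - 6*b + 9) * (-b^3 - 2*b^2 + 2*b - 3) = 4*b^5 + 14*b^4 - 5*b^3 - 18*b^2 + 36*b - 27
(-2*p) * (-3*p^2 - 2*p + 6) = 6*p^3 + 4*p^2 - 12*p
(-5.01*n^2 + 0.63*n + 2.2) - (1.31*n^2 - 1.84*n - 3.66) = -6.32*n^2 + 2.47*n + 5.86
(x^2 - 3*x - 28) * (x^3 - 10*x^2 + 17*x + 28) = x^5 - 13*x^4 + 19*x^3 + 257*x^2 - 560*x - 784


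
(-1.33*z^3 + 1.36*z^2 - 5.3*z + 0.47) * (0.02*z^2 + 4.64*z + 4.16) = -0.0266*z^5 - 6.144*z^4 + 0.6716*z^3 - 18.925*z^2 - 19.8672*z + 1.9552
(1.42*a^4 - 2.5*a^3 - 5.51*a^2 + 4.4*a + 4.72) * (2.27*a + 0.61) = 3.2234*a^5 - 4.8088*a^4 - 14.0327*a^3 + 6.6269*a^2 + 13.3984*a + 2.8792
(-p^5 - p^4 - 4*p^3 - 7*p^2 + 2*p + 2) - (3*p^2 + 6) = -p^5 - p^4 - 4*p^3 - 10*p^2 + 2*p - 4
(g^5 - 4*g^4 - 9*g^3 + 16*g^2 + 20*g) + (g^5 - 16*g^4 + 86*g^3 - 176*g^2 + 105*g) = 2*g^5 - 20*g^4 + 77*g^3 - 160*g^2 + 125*g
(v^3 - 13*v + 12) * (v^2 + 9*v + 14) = v^5 + 9*v^4 + v^3 - 105*v^2 - 74*v + 168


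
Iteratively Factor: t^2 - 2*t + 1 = (t - 1)*(t - 1)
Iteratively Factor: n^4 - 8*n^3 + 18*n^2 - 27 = (n + 1)*(n^3 - 9*n^2 + 27*n - 27) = (n - 3)*(n + 1)*(n^2 - 6*n + 9) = (n - 3)^2*(n + 1)*(n - 3)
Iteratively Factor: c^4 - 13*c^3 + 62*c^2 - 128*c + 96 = (c - 2)*(c^3 - 11*c^2 + 40*c - 48) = (c - 4)*(c - 2)*(c^2 - 7*c + 12) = (c - 4)*(c - 3)*(c - 2)*(c - 4)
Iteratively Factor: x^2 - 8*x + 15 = (x - 3)*(x - 5)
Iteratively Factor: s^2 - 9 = (s + 3)*(s - 3)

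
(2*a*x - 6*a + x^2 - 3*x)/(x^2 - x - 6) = (2*a + x)/(x + 2)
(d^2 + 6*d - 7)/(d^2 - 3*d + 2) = (d + 7)/(d - 2)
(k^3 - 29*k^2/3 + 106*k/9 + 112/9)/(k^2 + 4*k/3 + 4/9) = (3*k^2 - 31*k + 56)/(3*k + 2)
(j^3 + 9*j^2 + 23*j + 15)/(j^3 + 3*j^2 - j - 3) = (j + 5)/(j - 1)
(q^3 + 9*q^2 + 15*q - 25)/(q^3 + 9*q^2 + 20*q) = (q^2 + 4*q - 5)/(q*(q + 4))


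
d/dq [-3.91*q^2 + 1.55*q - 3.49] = 1.55 - 7.82*q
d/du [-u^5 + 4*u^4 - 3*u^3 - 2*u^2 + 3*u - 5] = -5*u^4 + 16*u^3 - 9*u^2 - 4*u + 3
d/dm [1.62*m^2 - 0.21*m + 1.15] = 3.24*m - 0.21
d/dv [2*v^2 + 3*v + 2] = 4*v + 3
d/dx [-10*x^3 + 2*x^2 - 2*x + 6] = -30*x^2 + 4*x - 2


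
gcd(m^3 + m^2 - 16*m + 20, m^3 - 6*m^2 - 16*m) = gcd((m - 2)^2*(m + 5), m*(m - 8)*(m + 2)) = 1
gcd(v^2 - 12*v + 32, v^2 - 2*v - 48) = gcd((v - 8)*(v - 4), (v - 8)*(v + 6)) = v - 8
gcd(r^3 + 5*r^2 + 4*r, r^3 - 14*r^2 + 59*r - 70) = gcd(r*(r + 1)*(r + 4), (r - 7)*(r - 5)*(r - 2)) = 1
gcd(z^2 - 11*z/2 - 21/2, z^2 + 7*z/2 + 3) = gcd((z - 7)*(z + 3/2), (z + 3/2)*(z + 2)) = z + 3/2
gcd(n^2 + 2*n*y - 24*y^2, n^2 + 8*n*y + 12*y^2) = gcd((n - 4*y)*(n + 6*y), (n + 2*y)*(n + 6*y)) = n + 6*y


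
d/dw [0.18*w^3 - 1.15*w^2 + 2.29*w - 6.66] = 0.54*w^2 - 2.3*w + 2.29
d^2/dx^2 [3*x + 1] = 0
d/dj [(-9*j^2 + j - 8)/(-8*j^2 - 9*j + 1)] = (89*j^2 - 146*j - 71)/(64*j^4 + 144*j^3 + 65*j^2 - 18*j + 1)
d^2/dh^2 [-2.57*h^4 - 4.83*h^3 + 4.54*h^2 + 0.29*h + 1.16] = -30.84*h^2 - 28.98*h + 9.08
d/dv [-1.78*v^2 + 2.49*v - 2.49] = 2.49 - 3.56*v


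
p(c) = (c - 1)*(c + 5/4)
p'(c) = 2*c + 1/4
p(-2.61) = 4.91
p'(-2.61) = -4.97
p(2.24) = 4.33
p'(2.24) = 4.73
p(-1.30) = 0.12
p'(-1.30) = -2.35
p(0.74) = -0.52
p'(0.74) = 1.73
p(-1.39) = 0.33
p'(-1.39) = -2.53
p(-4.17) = 15.10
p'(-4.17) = -8.09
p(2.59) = 6.11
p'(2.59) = 5.43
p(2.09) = 3.64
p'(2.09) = 4.43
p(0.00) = -1.25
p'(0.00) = 0.25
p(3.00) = 8.50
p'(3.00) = 6.25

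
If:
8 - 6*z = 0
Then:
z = 4/3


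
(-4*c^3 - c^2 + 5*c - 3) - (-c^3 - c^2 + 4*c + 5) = -3*c^3 + c - 8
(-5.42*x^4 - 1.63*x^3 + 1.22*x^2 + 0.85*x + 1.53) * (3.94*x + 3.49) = -21.3548*x^5 - 25.338*x^4 - 0.8819*x^3 + 7.6068*x^2 + 8.9947*x + 5.3397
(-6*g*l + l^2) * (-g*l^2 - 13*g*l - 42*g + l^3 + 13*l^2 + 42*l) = 6*g^2*l^3 + 78*g^2*l^2 + 252*g^2*l - 7*g*l^4 - 91*g*l^3 - 294*g*l^2 + l^5 + 13*l^4 + 42*l^3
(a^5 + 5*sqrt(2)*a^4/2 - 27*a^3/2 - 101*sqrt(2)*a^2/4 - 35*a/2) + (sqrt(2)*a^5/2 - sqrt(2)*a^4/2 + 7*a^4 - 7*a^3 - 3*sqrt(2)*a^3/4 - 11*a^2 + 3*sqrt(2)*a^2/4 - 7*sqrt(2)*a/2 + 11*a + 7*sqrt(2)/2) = sqrt(2)*a^5/2 + a^5 + 2*sqrt(2)*a^4 + 7*a^4 - 41*a^3/2 - 3*sqrt(2)*a^3/4 - 49*sqrt(2)*a^2/2 - 11*a^2 - 13*a/2 - 7*sqrt(2)*a/2 + 7*sqrt(2)/2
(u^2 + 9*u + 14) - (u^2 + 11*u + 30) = -2*u - 16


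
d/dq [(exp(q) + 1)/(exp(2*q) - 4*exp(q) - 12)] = (-2*(exp(q) - 2)*(exp(q) + 1) + exp(2*q) - 4*exp(q) - 12)*exp(q)/(-exp(2*q) + 4*exp(q) + 12)^2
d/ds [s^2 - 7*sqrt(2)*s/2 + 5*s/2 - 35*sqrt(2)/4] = 2*s - 7*sqrt(2)/2 + 5/2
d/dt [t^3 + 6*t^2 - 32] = 3*t*(t + 4)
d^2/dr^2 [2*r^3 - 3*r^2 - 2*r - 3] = 12*r - 6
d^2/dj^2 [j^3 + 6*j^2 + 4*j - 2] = 6*j + 12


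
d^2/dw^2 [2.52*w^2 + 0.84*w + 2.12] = 5.04000000000000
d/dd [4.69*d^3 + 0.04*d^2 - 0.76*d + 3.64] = 14.07*d^2 + 0.08*d - 0.76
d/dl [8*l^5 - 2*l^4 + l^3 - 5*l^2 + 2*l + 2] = 40*l^4 - 8*l^3 + 3*l^2 - 10*l + 2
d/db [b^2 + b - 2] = 2*b + 1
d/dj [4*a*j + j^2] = 4*a + 2*j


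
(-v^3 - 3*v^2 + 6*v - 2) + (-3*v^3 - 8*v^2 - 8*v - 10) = -4*v^3 - 11*v^2 - 2*v - 12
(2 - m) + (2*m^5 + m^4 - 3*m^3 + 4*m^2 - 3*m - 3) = 2*m^5 + m^4 - 3*m^3 + 4*m^2 - 4*m - 1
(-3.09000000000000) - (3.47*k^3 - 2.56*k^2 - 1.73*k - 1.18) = -3.47*k^3 + 2.56*k^2 + 1.73*k - 1.91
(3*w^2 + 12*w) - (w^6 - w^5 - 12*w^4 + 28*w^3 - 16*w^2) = -w^6 + w^5 + 12*w^4 - 28*w^3 + 19*w^2 + 12*w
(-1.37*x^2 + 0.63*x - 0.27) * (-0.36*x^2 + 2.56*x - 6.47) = 0.4932*x^4 - 3.734*x^3 + 10.5739*x^2 - 4.7673*x + 1.7469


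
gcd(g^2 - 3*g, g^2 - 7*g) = g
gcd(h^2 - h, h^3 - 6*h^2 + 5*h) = h^2 - h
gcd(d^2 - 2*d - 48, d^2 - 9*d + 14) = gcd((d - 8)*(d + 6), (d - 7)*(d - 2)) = 1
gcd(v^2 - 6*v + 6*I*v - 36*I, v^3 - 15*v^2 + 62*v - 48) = v - 6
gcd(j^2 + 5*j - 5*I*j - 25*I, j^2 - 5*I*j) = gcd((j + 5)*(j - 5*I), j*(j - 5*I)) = j - 5*I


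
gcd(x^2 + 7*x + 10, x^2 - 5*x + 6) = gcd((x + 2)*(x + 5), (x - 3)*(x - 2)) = 1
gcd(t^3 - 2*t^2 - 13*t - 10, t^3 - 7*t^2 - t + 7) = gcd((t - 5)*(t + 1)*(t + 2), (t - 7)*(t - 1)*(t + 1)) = t + 1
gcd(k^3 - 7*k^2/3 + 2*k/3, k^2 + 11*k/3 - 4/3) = k - 1/3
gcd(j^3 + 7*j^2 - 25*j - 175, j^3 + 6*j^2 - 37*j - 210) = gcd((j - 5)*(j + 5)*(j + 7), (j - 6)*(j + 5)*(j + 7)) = j^2 + 12*j + 35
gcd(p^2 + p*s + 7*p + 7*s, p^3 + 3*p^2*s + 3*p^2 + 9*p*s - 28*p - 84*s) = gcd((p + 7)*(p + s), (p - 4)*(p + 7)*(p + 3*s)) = p + 7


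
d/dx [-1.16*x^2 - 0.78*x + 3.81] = -2.32*x - 0.78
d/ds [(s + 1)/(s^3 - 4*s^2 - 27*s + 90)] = (s^3 - 4*s^2 - 27*s + (s + 1)*(-3*s^2 + 8*s + 27) + 90)/(s^3 - 4*s^2 - 27*s + 90)^2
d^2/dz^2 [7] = 0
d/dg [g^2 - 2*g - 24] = 2*g - 2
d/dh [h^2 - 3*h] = 2*h - 3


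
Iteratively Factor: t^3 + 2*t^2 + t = (t)*(t^2 + 2*t + 1) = t*(t + 1)*(t + 1)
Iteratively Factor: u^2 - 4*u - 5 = (u - 5)*(u + 1)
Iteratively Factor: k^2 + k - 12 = (k - 3)*(k + 4)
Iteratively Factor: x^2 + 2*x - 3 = (x + 3)*(x - 1)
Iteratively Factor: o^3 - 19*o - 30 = (o + 3)*(o^2 - 3*o - 10) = (o - 5)*(o + 3)*(o + 2)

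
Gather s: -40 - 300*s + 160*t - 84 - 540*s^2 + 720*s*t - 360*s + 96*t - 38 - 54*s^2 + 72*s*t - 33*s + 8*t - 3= -594*s^2 + s*(792*t - 693) + 264*t - 165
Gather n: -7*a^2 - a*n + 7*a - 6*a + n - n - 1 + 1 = -7*a^2 - a*n + a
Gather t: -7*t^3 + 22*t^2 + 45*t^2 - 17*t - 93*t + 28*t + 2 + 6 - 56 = -7*t^3 + 67*t^2 - 82*t - 48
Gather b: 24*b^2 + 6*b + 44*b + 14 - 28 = 24*b^2 + 50*b - 14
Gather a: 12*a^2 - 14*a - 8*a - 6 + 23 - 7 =12*a^2 - 22*a + 10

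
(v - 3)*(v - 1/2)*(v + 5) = v^3 + 3*v^2/2 - 16*v + 15/2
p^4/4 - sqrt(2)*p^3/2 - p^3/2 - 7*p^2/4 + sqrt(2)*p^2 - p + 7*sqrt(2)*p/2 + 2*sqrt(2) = (p/2 + 1/2)^2*(p - 4)*(p - 2*sqrt(2))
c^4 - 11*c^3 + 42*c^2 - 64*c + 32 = (c - 4)^2*(c - 2)*(c - 1)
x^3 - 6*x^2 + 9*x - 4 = (x - 4)*(x - 1)^2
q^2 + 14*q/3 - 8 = (q - 4/3)*(q + 6)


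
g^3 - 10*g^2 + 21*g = g*(g - 7)*(g - 3)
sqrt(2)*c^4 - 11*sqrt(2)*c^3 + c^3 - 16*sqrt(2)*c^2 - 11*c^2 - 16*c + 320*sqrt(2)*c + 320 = (c - 8)^2*(c + 5)*(sqrt(2)*c + 1)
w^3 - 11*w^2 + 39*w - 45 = (w - 5)*(w - 3)^2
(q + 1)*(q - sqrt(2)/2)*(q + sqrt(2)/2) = q^3 + q^2 - q/2 - 1/2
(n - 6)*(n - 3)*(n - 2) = n^3 - 11*n^2 + 36*n - 36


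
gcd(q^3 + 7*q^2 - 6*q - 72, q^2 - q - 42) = q + 6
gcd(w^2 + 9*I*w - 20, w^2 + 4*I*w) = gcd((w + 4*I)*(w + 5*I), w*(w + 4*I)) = w + 4*I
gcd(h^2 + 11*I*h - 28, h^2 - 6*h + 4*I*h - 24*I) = h + 4*I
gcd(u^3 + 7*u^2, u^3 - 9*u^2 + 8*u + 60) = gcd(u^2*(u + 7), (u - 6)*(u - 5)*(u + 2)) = 1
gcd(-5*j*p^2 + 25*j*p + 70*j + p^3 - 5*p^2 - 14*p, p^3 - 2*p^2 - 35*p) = p - 7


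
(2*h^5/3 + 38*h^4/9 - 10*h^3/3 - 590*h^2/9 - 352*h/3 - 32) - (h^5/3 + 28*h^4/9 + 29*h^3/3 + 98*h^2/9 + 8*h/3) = h^5/3 + 10*h^4/9 - 13*h^3 - 688*h^2/9 - 120*h - 32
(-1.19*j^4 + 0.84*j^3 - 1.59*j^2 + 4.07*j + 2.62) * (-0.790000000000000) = 0.9401*j^4 - 0.6636*j^3 + 1.2561*j^2 - 3.2153*j - 2.0698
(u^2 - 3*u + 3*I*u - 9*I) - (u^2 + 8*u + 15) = -11*u + 3*I*u - 15 - 9*I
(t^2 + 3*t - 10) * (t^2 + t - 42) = t^4 + 4*t^3 - 49*t^2 - 136*t + 420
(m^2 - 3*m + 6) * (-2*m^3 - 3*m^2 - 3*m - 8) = -2*m^5 + 3*m^4 - 6*m^3 - 17*m^2 + 6*m - 48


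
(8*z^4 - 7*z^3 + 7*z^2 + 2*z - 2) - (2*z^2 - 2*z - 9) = 8*z^4 - 7*z^3 + 5*z^2 + 4*z + 7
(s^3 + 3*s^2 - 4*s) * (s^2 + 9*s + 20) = s^5 + 12*s^4 + 43*s^3 + 24*s^2 - 80*s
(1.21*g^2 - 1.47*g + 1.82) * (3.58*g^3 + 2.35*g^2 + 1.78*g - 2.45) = 4.3318*g^5 - 2.4191*g^4 + 5.2149*g^3 - 1.3041*g^2 + 6.8411*g - 4.459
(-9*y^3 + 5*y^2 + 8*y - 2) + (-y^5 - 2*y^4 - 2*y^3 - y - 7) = -y^5 - 2*y^4 - 11*y^3 + 5*y^2 + 7*y - 9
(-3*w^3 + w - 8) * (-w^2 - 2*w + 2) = 3*w^5 + 6*w^4 - 7*w^3 + 6*w^2 + 18*w - 16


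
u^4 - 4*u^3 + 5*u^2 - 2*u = u*(u - 2)*(u - 1)^2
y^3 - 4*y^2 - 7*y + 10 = (y - 5)*(y - 1)*(y + 2)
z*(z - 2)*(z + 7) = z^3 + 5*z^2 - 14*z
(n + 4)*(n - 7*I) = n^2 + 4*n - 7*I*n - 28*I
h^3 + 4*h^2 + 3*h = h*(h + 1)*(h + 3)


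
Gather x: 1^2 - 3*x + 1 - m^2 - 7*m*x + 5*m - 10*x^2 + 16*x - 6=-m^2 + 5*m - 10*x^2 + x*(13 - 7*m) - 4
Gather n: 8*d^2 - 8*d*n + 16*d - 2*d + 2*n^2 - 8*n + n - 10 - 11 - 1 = 8*d^2 + 14*d + 2*n^2 + n*(-8*d - 7) - 22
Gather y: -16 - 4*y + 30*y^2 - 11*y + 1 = 30*y^2 - 15*y - 15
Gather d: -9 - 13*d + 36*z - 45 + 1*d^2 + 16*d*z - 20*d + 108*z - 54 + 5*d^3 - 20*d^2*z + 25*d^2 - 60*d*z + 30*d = 5*d^3 + d^2*(26 - 20*z) + d*(-44*z - 3) + 144*z - 108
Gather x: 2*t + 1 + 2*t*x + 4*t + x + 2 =6*t + x*(2*t + 1) + 3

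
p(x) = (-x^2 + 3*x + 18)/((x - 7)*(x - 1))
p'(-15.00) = 0.02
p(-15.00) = -0.72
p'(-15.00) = 0.02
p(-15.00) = -0.72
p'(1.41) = 19.88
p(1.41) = -8.83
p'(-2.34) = 0.32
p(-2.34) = 0.18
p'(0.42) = 9.95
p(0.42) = 5.00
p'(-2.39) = 0.31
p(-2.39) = 0.16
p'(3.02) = 0.92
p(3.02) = -2.23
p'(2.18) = 2.47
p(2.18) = -3.48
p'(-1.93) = 0.41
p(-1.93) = 0.32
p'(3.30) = 0.75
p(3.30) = -2.00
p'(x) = (3 - 2*x)/((x - 7)*(x - 1)) - (-x^2 + 3*x + 18)/((x - 7)*(x - 1)^2) - (-x^2 + 3*x + 18)/((x - 7)^2*(x - 1))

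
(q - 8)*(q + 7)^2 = q^3 + 6*q^2 - 63*q - 392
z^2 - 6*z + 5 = (z - 5)*(z - 1)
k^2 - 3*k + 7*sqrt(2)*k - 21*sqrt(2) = (k - 3)*(k + 7*sqrt(2))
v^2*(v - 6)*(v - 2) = v^4 - 8*v^3 + 12*v^2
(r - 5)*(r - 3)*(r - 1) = r^3 - 9*r^2 + 23*r - 15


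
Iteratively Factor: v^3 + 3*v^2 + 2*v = (v)*(v^2 + 3*v + 2) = v*(v + 2)*(v + 1)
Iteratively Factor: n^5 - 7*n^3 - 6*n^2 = (n - 3)*(n^4 + 3*n^3 + 2*n^2) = (n - 3)*(n + 2)*(n^3 + n^2) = (n - 3)*(n + 1)*(n + 2)*(n^2) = n*(n - 3)*(n + 1)*(n + 2)*(n)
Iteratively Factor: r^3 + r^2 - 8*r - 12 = (r + 2)*(r^2 - r - 6) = (r + 2)^2*(r - 3)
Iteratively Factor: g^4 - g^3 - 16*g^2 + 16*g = (g - 4)*(g^3 + 3*g^2 - 4*g) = (g - 4)*(g + 4)*(g^2 - g) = g*(g - 4)*(g + 4)*(g - 1)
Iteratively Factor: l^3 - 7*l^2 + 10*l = (l - 5)*(l^2 - 2*l) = (l - 5)*(l - 2)*(l)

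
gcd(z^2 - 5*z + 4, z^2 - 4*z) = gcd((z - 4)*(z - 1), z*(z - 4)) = z - 4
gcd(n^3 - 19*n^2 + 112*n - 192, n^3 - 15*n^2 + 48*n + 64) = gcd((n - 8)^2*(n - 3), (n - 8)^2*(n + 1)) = n^2 - 16*n + 64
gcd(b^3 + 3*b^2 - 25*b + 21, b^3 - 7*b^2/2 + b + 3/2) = b^2 - 4*b + 3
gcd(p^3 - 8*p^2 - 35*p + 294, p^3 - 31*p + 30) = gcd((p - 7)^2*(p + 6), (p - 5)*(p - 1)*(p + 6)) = p + 6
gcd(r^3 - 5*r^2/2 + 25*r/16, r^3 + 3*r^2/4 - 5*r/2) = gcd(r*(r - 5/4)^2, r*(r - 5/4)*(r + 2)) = r^2 - 5*r/4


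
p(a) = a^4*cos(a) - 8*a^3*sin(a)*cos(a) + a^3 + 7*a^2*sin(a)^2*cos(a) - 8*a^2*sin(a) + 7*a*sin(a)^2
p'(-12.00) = -12597.48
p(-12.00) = 21632.09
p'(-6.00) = -10.99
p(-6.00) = 1427.12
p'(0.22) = -0.01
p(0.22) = -0.00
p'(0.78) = -2.36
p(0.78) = -0.39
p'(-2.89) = 276.67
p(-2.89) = -33.27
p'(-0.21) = -0.01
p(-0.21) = 0.00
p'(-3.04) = 397.85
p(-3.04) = -83.77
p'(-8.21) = 1701.89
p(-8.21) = -380.20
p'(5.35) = 1713.99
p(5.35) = 1511.94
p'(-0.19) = -0.01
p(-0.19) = 0.00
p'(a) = -a^4*sin(a) + 8*a^3*sin(a)^2 - 8*a^3*cos(a)^2 + 4*a^3*cos(a) - 7*a^2*sin(a)^3 + 14*a^2*sin(a)*cos(a)^2 - 24*a^2*sin(a)*cos(a) - 8*a^2*cos(a) + 3*a^2 + 14*a*sin(a)^2*cos(a) + 14*a*sin(a)*cos(a) - 16*a*sin(a) + 7*sin(a)^2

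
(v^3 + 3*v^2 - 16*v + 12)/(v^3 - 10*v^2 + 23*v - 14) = (v + 6)/(v - 7)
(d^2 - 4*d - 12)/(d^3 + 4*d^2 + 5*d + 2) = (d - 6)/(d^2 + 2*d + 1)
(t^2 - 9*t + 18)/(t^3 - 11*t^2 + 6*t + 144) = (t - 3)/(t^2 - 5*t - 24)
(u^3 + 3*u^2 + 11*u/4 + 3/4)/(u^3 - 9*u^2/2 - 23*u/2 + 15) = (4*u^3 + 12*u^2 + 11*u + 3)/(2*(2*u^3 - 9*u^2 - 23*u + 30))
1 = 1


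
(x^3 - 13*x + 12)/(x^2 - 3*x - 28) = (x^2 - 4*x + 3)/(x - 7)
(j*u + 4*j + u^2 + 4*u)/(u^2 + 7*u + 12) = (j + u)/(u + 3)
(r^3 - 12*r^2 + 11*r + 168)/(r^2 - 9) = (r^2 - 15*r + 56)/(r - 3)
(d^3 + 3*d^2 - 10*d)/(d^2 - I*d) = (d^2 + 3*d - 10)/(d - I)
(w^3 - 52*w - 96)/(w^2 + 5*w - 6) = (w^2 - 6*w - 16)/(w - 1)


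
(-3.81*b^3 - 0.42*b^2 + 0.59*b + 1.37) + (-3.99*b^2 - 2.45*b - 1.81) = -3.81*b^3 - 4.41*b^2 - 1.86*b - 0.44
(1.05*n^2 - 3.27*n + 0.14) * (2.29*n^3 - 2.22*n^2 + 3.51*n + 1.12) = 2.4045*n^5 - 9.8193*n^4 + 11.2655*n^3 - 10.6125*n^2 - 3.171*n + 0.1568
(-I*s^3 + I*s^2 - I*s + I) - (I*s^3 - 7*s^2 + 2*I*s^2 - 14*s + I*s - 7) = -2*I*s^3 + 7*s^2 - I*s^2 + 14*s - 2*I*s + 7 + I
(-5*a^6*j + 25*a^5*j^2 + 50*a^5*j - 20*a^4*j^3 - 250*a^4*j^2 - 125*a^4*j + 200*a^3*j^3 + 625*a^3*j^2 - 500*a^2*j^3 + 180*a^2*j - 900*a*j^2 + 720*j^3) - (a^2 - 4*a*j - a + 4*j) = -5*a^6*j + 25*a^5*j^2 + 50*a^5*j - 20*a^4*j^3 - 250*a^4*j^2 - 125*a^4*j + 200*a^3*j^3 + 625*a^3*j^2 - 500*a^2*j^3 + 180*a^2*j - a^2 - 900*a*j^2 + 4*a*j + a + 720*j^3 - 4*j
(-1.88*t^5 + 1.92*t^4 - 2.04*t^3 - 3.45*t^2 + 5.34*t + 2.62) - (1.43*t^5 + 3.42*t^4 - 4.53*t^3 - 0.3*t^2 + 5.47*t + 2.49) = -3.31*t^5 - 1.5*t^4 + 2.49*t^3 - 3.15*t^2 - 0.13*t + 0.13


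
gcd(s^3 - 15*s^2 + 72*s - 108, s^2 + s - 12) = s - 3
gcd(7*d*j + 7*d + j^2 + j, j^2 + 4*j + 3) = j + 1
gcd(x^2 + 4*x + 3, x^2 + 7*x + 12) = x + 3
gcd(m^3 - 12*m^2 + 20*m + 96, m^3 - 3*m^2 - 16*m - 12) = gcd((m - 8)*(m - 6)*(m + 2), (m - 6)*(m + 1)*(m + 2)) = m^2 - 4*m - 12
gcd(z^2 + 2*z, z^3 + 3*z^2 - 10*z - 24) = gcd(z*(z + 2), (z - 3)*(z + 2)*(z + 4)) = z + 2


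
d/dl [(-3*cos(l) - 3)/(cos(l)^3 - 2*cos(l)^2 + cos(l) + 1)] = 3*(5*cos(l) - cos(2*l) - cos(3*l) - 1)*sin(l)/(2*(cos(l)^3 - 2*cos(l)^2 + cos(l) + 1)^2)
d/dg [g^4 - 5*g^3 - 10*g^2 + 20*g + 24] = 4*g^3 - 15*g^2 - 20*g + 20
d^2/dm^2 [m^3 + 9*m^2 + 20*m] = 6*m + 18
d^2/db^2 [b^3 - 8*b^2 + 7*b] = 6*b - 16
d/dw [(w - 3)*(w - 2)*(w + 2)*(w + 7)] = 4*w^3 + 12*w^2 - 50*w - 16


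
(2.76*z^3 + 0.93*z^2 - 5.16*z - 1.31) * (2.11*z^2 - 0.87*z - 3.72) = 5.8236*z^5 - 0.4389*z^4 - 21.9639*z^3 - 1.7345*z^2 + 20.3349*z + 4.8732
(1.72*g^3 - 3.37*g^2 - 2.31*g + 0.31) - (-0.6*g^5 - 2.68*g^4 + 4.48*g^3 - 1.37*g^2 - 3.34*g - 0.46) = 0.6*g^5 + 2.68*g^4 - 2.76*g^3 - 2.0*g^2 + 1.03*g + 0.77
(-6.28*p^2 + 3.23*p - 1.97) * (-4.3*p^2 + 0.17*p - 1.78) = 27.004*p^4 - 14.9566*p^3 + 20.1985*p^2 - 6.0843*p + 3.5066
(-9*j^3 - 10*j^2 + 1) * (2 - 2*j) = 18*j^4 + 2*j^3 - 20*j^2 - 2*j + 2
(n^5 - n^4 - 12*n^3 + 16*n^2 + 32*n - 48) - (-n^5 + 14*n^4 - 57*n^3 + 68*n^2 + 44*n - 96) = 2*n^5 - 15*n^4 + 45*n^3 - 52*n^2 - 12*n + 48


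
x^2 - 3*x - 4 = (x - 4)*(x + 1)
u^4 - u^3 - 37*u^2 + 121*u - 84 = (u - 4)*(u - 3)*(u - 1)*(u + 7)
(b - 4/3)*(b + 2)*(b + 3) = b^3 + 11*b^2/3 - 2*b/3 - 8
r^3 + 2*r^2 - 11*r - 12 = (r - 3)*(r + 1)*(r + 4)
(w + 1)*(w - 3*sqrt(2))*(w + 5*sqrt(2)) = w^3 + w^2 + 2*sqrt(2)*w^2 - 30*w + 2*sqrt(2)*w - 30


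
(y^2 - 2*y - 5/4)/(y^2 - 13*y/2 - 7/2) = (y - 5/2)/(y - 7)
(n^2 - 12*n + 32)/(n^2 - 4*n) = (n - 8)/n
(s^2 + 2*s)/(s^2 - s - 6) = s/(s - 3)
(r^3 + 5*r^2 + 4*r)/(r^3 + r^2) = (r + 4)/r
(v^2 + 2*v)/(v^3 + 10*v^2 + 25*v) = (v + 2)/(v^2 + 10*v + 25)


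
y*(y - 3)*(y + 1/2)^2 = y^4 - 2*y^3 - 11*y^2/4 - 3*y/4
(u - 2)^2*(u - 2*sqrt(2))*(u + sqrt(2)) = u^4 - 4*u^3 - sqrt(2)*u^3 + 4*sqrt(2)*u^2 - 4*sqrt(2)*u + 16*u - 16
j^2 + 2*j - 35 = (j - 5)*(j + 7)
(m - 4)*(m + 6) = m^2 + 2*m - 24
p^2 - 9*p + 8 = (p - 8)*(p - 1)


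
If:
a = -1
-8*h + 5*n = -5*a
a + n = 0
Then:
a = -1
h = 0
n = 1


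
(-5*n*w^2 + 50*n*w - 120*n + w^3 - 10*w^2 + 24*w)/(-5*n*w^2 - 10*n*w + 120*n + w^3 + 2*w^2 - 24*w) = (w - 6)/(w + 6)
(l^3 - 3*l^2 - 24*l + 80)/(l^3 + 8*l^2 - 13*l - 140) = (l - 4)/(l + 7)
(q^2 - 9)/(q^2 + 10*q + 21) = (q - 3)/(q + 7)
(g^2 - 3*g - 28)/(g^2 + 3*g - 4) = (g - 7)/(g - 1)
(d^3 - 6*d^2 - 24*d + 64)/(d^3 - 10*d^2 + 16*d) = (d + 4)/d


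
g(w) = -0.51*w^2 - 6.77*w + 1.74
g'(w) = -1.02*w - 6.77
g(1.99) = -13.75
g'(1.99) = -8.80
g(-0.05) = 2.08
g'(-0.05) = -6.72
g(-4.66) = 22.21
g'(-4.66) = -2.02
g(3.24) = -25.55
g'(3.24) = -10.07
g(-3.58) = 19.44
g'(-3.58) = -3.12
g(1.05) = -5.93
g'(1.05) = -7.84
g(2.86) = -21.79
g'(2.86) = -9.69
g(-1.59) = 11.21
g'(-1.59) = -5.15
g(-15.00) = -11.46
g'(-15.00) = 8.53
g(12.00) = -152.94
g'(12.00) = -19.01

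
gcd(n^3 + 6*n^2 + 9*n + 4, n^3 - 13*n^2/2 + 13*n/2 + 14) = n + 1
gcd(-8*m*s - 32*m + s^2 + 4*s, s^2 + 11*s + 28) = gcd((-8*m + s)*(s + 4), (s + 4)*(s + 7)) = s + 4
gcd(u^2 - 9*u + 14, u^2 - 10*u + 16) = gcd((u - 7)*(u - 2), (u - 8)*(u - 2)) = u - 2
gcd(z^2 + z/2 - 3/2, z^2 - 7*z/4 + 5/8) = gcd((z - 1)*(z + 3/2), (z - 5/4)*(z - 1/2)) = 1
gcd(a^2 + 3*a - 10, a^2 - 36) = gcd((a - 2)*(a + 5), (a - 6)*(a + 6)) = 1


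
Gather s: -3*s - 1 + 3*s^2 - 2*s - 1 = 3*s^2 - 5*s - 2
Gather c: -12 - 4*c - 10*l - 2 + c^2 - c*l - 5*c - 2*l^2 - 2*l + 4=c^2 + c*(-l - 9) - 2*l^2 - 12*l - 10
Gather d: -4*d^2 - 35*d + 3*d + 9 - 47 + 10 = -4*d^2 - 32*d - 28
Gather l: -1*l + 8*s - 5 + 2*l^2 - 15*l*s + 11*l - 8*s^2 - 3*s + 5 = 2*l^2 + l*(10 - 15*s) - 8*s^2 + 5*s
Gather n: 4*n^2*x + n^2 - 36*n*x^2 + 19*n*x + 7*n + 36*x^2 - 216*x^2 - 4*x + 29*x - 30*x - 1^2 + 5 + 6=n^2*(4*x + 1) + n*(-36*x^2 + 19*x + 7) - 180*x^2 - 5*x + 10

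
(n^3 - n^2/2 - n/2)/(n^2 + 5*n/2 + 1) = n*(n - 1)/(n + 2)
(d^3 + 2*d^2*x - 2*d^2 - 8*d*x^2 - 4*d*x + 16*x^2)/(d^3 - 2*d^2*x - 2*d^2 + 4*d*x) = (d + 4*x)/d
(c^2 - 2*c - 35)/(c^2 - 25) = (c - 7)/(c - 5)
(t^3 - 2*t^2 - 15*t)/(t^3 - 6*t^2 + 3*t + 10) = t*(t + 3)/(t^2 - t - 2)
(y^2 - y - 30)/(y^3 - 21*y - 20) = (-y^2 + y + 30)/(-y^3 + 21*y + 20)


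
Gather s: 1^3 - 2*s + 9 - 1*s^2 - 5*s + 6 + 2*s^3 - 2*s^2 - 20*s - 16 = 2*s^3 - 3*s^2 - 27*s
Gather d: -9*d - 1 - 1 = -9*d - 2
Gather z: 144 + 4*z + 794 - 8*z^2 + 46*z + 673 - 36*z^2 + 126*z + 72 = -44*z^2 + 176*z + 1683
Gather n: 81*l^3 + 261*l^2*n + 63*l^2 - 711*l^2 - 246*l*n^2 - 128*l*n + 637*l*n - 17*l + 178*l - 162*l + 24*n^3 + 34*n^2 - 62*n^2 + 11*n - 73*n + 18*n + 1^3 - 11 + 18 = 81*l^3 - 648*l^2 - l + 24*n^3 + n^2*(-246*l - 28) + n*(261*l^2 + 509*l - 44) + 8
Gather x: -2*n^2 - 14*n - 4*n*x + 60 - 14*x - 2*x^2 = -2*n^2 - 14*n - 2*x^2 + x*(-4*n - 14) + 60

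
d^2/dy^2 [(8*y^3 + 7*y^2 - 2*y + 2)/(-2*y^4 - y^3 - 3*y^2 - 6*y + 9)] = 2*(-32*y^9 - 84*y^8 + 150*y^7 + 683*y^6 - 1098*y^5 - 1992*y^4 - 549*y^3 + 531*y^2 - 1944*y - 585)/(8*y^12 + 12*y^11 + 42*y^10 + 109*y^9 + 27*y^8 + 153*y^7 - 540*y^5 + 243*y^4 - 513*y^3 - 243*y^2 + 1458*y - 729)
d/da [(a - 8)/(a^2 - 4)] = (a^2 - 2*a*(a - 8) - 4)/(a^2 - 4)^2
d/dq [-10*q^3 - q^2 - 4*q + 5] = -30*q^2 - 2*q - 4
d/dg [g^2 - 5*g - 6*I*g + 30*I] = 2*g - 5 - 6*I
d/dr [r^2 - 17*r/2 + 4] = 2*r - 17/2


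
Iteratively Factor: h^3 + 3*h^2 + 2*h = (h + 2)*(h^2 + h) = (h + 1)*(h + 2)*(h)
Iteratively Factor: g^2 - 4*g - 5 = (g - 5)*(g + 1)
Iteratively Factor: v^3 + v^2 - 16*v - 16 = (v + 4)*(v^2 - 3*v - 4) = (v + 1)*(v + 4)*(v - 4)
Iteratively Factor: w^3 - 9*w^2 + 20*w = (w)*(w^2 - 9*w + 20) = w*(w - 4)*(w - 5)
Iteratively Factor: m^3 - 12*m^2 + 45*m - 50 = (m - 5)*(m^2 - 7*m + 10) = (m - 5)*(m - 2)*(m - 5)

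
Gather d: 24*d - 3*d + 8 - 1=21*d + 7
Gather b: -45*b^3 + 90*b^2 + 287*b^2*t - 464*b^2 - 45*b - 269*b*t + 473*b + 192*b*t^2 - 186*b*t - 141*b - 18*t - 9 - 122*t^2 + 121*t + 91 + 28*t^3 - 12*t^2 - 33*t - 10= -45*b^3 + b^2*(287*t - 374) + b*(192*t^2 - 455*t + 287) + 28*t^3 - 134*t^2 + 70*t + 72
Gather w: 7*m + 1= 7*m + 1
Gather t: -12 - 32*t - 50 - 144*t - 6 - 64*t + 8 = -240*t - 60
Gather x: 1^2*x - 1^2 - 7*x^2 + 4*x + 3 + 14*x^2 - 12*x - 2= 7*x^2 - 7*x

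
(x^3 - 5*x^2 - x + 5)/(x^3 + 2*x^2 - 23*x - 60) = (x^2 - 1)/(x^2 + 7*x + 12)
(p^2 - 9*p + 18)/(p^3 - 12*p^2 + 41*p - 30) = (p - 3)/(p^2 - 6*p + 5)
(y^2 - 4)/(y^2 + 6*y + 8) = (y - 2)/(y + 4)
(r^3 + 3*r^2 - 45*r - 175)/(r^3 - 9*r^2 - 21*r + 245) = (r + 5)/(r - 7)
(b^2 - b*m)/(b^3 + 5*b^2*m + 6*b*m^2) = (b - m)/(b^2 + 5*b*m + 6*m^2)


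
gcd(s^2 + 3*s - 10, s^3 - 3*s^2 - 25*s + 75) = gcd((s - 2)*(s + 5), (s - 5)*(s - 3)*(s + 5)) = s + 5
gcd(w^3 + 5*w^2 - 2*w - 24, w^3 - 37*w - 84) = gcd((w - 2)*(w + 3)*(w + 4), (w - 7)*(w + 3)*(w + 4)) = w^2 + 7*w + 12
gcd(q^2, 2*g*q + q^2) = q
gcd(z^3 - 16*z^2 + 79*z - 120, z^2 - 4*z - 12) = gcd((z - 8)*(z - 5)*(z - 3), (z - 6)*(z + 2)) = 1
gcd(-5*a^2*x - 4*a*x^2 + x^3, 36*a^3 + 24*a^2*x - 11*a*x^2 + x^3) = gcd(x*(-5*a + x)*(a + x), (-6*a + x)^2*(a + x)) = a + x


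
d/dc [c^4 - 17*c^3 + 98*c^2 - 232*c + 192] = 4*c^3 - 51*c^2 + 196*c - 232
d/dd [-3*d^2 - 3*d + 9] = -6*d - 3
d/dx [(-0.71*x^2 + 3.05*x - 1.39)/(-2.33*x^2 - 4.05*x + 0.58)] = (9.982*x^2 - 7.301*x - 3.8605)/(5.4289*x^4 + 18.873*x^3 + 13.6997*x^2 - 4.698*x + 0.3364)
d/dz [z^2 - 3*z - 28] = 2*z - 3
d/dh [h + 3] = 1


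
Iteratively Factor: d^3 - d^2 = (d)*(d^2 - d) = d*(d - 1)*(d)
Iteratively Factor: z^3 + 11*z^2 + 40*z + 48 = (z + 4)*(z^2 + 7*z + 12) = (z + 4)^2*(z + 3)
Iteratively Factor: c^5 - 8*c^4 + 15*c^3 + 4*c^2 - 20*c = (c + 1)*(c^4 - 9*c^3 + 24*c^2 - 20*c) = (c - 5)*(c + 1)*(c^3 - 4*c^2 + 4*c) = (c - 5)*(c - 2)*(c + 1)*(c^2 - 2*c) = (c - 5)*(c - 2)^2*(c + 1)*(c)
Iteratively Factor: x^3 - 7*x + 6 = (x - 1)*(x^2 + x - 6) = (x - 2)*(x - 1)*(x + 3)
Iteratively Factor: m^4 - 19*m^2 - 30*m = (m + 2)*(m^3 - 2*m^2 - 15*m) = (m - 5)*(m + 2)*(m^2 + 3*m) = m*(m - 5)*(m + 2)*(m + 3)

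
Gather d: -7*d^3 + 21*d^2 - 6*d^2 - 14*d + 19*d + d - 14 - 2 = -7*d^3 + 15*d^2 + 6*d - 16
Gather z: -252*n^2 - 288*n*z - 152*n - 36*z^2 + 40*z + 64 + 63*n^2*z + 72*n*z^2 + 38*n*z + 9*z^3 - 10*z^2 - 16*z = -252*n^2 - 152*n + 9*z^3 + z^2*(72*n - 46) + z*(63*n^2 - 250*n + 24) + 64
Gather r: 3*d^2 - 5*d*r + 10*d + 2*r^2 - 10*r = 3*d^2 + 10*d + 2*r^2 + r*(-5*d - 10)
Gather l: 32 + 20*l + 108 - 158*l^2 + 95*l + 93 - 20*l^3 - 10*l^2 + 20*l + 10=-20*l^3 - 168*l^2 + 135*l + 243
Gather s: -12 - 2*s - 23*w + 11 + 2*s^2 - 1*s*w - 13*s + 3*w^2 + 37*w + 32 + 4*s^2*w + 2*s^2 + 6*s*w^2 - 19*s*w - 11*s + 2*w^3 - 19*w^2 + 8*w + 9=s^2*(4*w + 4) + s*(6*w^2 - 20*w - 26) + 2*w^3 - 16*w^2 + 22*w + 40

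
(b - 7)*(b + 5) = b^2 - 2*b - 35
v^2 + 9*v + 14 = (v + 2)*(v + 7)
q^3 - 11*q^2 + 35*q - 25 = (q - 5)^2*(q - 1)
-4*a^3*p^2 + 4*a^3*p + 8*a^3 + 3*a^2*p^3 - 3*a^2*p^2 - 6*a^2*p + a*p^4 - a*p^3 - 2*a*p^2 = (-a + p)*(4*a + p)*(p - 2)*(a*p + a)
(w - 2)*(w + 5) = w^2 + 3*w - 10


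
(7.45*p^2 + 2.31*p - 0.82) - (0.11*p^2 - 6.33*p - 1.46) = 7.34*p^2 + 8.64*p + 0.64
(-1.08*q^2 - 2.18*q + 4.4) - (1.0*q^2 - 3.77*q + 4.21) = -2.08*q^2 + 1.59*q + 0.19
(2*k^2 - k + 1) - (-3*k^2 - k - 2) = 5*k^2 + 3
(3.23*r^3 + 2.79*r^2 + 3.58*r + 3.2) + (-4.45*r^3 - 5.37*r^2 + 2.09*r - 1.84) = -1.22*r^3 - 2.58*r^2 + 5.67*r + 1.36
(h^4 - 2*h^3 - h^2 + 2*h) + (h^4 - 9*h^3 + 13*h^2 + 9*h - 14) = 2*h^4 - 11*h^3 + 12*h^2 + 11*h - 14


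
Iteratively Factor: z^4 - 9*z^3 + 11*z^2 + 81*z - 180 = (z - 4)*(z^3 - 5*z^2 - 9*z + 45) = (z - 5)*(z - 4)*(z^2 - 9) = (z - 5)*(z - 4)*(z + 3)*(z - 3)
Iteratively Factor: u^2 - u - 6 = (u + 2)*(u - 3)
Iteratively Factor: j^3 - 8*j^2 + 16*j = (j)*(j^2 - 8*j + 16) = j*(j - 4)*(j - 4)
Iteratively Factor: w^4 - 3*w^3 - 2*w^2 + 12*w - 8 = (w - 2)*(w^3 - w^2 - 4*w + 4) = (w - 2)^2*(w^2 + w - 2) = (w - 2)^2*(w + 2)*(w - 1)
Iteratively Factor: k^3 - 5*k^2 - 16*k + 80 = (k - 5)*(k^2 - 16) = (k - 5)*(k - 4)*(k + 4)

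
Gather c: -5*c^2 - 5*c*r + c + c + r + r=-5*c^2 + c*(2 - 5*r) + 2*r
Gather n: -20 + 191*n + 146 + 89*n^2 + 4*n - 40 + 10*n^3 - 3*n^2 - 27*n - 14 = 10*n^3 + 86*n^2 + 168*n + 72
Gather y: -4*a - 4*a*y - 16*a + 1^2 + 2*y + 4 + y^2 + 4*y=-20*a + y^2 + y*(6 - 4*a) + 5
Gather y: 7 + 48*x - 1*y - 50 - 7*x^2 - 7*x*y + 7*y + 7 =-7*x^2 + 48*x + y*(6 - 7*x) - 36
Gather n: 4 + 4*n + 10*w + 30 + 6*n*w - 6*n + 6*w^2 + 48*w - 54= n*(6*w - 2) + 6*w^2 + 58*w - 20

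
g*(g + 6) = g^2 + 6*g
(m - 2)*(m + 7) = m^2 + 5*m - 14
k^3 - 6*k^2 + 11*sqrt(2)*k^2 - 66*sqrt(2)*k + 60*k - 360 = (k - 6)*(k + 5*sqrt(2))*(k + 6*sqrt(2))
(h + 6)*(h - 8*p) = h^2 - 8*h*p + 6*h - 48*p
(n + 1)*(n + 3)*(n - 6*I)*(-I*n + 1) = -I*n^4 - 5*n^3 - 4*I*n^3 - 20*n^2 - 9*I*n^2 - 15*n - 24*I*n - 18*I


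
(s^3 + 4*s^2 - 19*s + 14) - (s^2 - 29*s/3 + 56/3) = s^3 + 3*s^2 - 28*s/3 - 14/3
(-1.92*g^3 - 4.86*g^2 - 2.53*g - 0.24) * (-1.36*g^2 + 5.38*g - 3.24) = 2.6112*g^5 - 3.72*g^4 - 16.4852*g^3 + 2.4614*g^2 + 6.906*g + 0.7776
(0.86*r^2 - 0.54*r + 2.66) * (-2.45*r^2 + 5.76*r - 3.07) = -2.107*r^4 + 6.2766*r^3 - 12.2676*r^2 + 16.9794*r - 8.1662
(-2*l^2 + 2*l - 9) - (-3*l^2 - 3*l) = l^2 + 5*l - 9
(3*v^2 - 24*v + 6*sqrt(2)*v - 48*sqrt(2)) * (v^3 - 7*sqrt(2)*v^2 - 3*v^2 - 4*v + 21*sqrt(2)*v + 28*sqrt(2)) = 3*v^5 - 33*v^4 - 15*sqrt(2)*v^4 - 24*v^3 + 165*sqrt(2)*v^3 - 300*sqrt(2)*v^2 + 1020*v^2 - 1680*v - 480*sqrt(2)*v - 2688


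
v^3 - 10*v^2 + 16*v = v*(v - 8)*(v - 2)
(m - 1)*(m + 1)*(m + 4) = m^3 + 4*m^2 - m - 4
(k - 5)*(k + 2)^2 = k^3 - k^2 - 16*k - 20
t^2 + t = t*(t + 1)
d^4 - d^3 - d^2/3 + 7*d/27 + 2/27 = (d - 1)*(d - 2/3)*(d + 1/3)^2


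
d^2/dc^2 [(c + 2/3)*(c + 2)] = 2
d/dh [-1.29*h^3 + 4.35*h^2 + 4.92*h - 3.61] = -3.87*h^2 + 8.7*h + 4.92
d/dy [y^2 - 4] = 2*y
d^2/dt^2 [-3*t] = 0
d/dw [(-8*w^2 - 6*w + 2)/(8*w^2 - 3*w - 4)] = 2*(36*w^2 + 16*w + 15)/(64*w^4 - 48*w^3 - 55*w^2 + 24*w + 16)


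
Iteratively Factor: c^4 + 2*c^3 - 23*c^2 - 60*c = (c + 3)*(c^3 - c^2 - 20*c) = c*(c + 3)*(c^2 - c - 20) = c*(c - 5)*(c + 3)*(c + 4)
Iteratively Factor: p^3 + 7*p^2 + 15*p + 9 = (p + 3)*(p^2 + 4*p + 3) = (p + 3)^2*(p + 1)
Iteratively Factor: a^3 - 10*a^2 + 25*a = (a - 5)*(a^2 - 5*a) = a*(a - 5)*(a - 5)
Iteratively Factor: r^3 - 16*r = (r + 4)*(r^2 - 4*r) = r*(r + 4)*(r - 4)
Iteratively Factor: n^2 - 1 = (n - 1)*(n + 1)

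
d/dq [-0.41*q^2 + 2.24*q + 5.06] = 2.24 - 0.82*q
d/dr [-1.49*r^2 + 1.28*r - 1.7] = 1.28 - 2.98*r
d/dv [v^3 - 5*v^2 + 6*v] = 3*v^2 - 10*v + 6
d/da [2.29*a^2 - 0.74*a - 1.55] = 4.58*a - 0.74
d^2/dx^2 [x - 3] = 0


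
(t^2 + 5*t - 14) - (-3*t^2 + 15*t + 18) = 4*t^2 - 10*t - 32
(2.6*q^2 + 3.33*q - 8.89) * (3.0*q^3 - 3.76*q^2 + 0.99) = 7.8*q^5 + 0.214*q^4 - 39.1908*q^3 + 36.0004*q^2 + 3.2967*q - 8.8011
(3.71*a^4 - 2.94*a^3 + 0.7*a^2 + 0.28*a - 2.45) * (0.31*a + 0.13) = 1.1501*a^5 - 0.4291*a^4 - 0.1652*a^3 + 0.1778*a^2 - 0.7231*a - 0.3185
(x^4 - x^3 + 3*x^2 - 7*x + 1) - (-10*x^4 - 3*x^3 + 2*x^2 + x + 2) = 11*x^4 + 2*x^3 + x^2 - 8*x - 1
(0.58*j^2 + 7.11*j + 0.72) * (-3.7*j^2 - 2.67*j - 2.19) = -2.146*j^4 - 27.8556*j^3 - 22.9179*j^2 - 17.4933*j - 1.5768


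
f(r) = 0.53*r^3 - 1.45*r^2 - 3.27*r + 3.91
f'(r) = 1.59*r^2 - 2.9*r - 3.27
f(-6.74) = -202.20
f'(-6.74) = 88.51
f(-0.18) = 4.45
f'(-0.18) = -2.70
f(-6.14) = -153.36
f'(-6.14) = 74.48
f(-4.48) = -58.20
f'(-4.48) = 41.63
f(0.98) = -0.19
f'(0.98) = -4.58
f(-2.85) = -10.82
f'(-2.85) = 17.91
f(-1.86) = 1.57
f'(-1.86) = 7.62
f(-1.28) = 4.61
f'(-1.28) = 3.05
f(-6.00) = -143.15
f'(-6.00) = 71.37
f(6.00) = 46.57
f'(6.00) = 36.57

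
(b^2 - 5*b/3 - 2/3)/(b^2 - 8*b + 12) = (b + 1/3)/(b - 6)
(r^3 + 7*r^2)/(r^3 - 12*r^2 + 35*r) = r*(r + 7)/(r^2 - 12*r + 35)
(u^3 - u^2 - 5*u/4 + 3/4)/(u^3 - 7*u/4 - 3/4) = (2*u - 1)/(2*u + 1)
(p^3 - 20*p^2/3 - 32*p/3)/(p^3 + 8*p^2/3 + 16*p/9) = 3*(p - 8)/(3*p + 4)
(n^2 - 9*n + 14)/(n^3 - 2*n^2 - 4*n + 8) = (n - 7)/(n^2 - 4)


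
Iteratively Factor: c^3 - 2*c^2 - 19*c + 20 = (c - 1)*(c^2 - c - 20) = (c - 5)*(c - 1)*(c + 4)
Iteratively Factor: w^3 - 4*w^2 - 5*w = (w - 5)*(w^2 + w) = w*(w - 5)*(w + 1)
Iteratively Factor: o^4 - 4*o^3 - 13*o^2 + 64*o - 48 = (o - 3)*(o^3 - o^2 - 16*o + 16) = (o - 3)*(o + 4)*(o^2 - 5*o + 4) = (o - 3)*(o - 1)*(o + 4)*(o - 4)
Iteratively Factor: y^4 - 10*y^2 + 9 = (y - 1)*(y^3 + y^2 - 9*y - 9) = (y - 1)*(y + 3)*(y^2 - 2*y - 3) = (y - 3)*(y - 1)*(y + 3)*(y + 1)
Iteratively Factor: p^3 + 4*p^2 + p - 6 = (p + 2)*(p^2 + 2*p - 3) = (p - 1)*(p + 2)*(p + 3)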